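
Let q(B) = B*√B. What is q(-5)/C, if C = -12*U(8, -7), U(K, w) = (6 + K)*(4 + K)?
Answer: 5*I*√5/2016 ≈ 0.0055458*I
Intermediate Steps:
U(K, w) = (4 + K)*(6 + K)
q(B) = B^(3/2)
C = -2016 (C = -12*(24 + 8² + 10*8) = -12*(24 + 64 + 80) = -12*168 = -2016)
q(-5)/C = (-5)^(3/2)/(-2016) = -5*I*√5*(-1/2016) = 5*I*√5/2016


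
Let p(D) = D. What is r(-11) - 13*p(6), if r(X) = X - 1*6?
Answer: -95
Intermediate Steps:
r(X) = -6 + X (r(X) = X - 6 = -6 + X)
r(-11) - 13*p(6) = (-6 - 11) - 13*6 = -17 - 78 = -95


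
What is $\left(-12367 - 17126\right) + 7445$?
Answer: $-22048$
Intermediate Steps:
$\left(-12367 - 17126\right) + 7445 = -29493 + 7445 = -22048$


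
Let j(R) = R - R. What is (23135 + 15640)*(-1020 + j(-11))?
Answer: -39550500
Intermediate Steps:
j(R) = 0
(23135 + 15640)*(-1020 + j(-11)) = (23135 + 15640)*(-1020 + 0) = 38775*(-1020) = -39550500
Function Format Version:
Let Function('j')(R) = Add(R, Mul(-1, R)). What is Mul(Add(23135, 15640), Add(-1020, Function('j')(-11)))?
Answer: -39550500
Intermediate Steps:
Function('j')(R) = 0
Mul(Add(23135, 15640), Add(-1020, Function('j')(-11))) = Mul(Add(23135, 15640), Add(-1020, 0)) = Mul(38775, -1020) = -39550500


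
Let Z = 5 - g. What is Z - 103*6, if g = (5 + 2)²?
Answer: -662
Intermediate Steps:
g = 49 (g = 7² = 49)
Z = -44 (Z = 5 - 1*49 = 5 - 49 = -44)
Z - 103*6 = -44 - 103*6 = -44 - 618 = -662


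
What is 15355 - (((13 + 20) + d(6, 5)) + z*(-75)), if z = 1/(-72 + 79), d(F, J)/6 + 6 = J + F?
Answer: 107119/7 ≈ 15303.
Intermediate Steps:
d(F, J) = -36 + 6*F + 6*J (d(F, J) = -36 + 6*(J + F) = -36 + 6*(F + J) = -36 + (6*F + 6*J) = -36 + 6*F + 6*J)
z = 1/7 ≈ 0.14286
15355 - (((13 + 20) + d(6, 5)) + z*(-75)) = 15355 - (((13 + 20) + (-36 + 6*6 + 6*5)) + (1/7)*(-75)) = 15355 - ((33 + (-36 + 36 + 30)) - 75/7) = 15355 - ((33 + 30) - 75/7) = 15355 - (63 - 75/7) = 15355 - 1*366/7 = 15355 - 366/7 = 107119/7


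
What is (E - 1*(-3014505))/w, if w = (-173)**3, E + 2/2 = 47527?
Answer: -3062031/5177717 ≈ -0.59139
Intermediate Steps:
E = 47526 (E = -1 + 47527 = 47526)
w = -5177717
(E - 1*(-3014505))/w = (47526 - 1*(-3014505))/(-5177717) = (47526 + 3014505)*(-1/5177717) = 3062031*(-1/5177717) = -3062031/5177717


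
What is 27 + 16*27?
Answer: 459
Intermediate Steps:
27 + 16*27 = 27 + 432 = 459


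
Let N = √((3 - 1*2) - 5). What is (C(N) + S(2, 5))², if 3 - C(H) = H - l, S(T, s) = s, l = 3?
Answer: 117 - 44*I ≈ 117.0 - 44.0*I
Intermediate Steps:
N = 2*I (N = √((3 - 2) - 5) = √(1 - 5) = √(-4) = 2*I ≈ 2.0*I)
C(H) = 6 - H (C(H) = 3 - (H - 1*3) = 3 - (H - 3) = 3 - (-3 + H) = 3 + (3 - H) = 6 - H)
(C(N) + S(2, 5))² = ((6 - 2*I) + 5)² = (11 - 2*I)²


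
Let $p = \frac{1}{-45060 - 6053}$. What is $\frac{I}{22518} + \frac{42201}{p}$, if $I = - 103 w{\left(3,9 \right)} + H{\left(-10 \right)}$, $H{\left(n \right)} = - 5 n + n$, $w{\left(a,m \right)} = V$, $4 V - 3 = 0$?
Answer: $- \frac{194287079589485}{90072} \approx -2.157 \cdot 10^{9}$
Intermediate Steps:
$V = \frac{3}{4}$ ($V = \frac{3}{4} + \frac{1}{4} \cdot 0 = \frac{3}{4} + 0 = \frac{3}{4} \approx 0.75$)
$w{\left(a,m \right)} = \frac{3}{4}$
$H{\left(n \right)} = - 4 n$
$p = - \frac{1}{51113}$ ($p = \frac{1}{-51113} = - \frac{1}{51113} \approx -1.9564 \cdot 10^{-5}$)
$I = - \frac{149}{4}$ ($I = \left(-103\right) \frac{3}{4} - -40 = - \frac{309}{4} + 40 = - \frac{149}{4} \approx -37.25$)
$\frac{I}{22518} + \frac{42201}{p} = - \frac{149}{4 \cdot 22518} + \frac{42201}{- \frac{1}{51113}} = \left(- \frac{149}{4}\right) \frac{1}{22518} + 42201 \left(-51113\right) = - \frac{149}{90072} - 2157019713 = - \frac{194287079589485}{90072}$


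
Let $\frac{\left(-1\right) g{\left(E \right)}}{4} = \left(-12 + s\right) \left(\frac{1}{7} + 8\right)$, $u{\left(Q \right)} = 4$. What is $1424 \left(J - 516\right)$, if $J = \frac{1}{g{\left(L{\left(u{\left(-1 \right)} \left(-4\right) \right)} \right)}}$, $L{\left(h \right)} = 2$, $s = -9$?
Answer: $- \frac{125647708}{171} \approx -7.3478 \cdot 10^{5}$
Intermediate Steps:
$g{\left(E \right)} = 684$ ($g{\left(E \right)} = - 4 \left(-12 - 9\right) \left(\frac{1}{7} + 8\right) = - 4 \left(- 21 \left(\frac{1}{7} + 8\right)\right) = - 4 \left(\left(-21\right) \frac{57}{7}\right) = \left(-4\right) \left(-171\right) = 684$)
$J = \frac{1}{684} \approx 0.001462$
$1424 \left(J - 516\right) = 1424 \left(\frac{1}{684} - 516\right) = 1424 \left(- \frac{352943}{684}\right) = - \frac{125647708}{171}$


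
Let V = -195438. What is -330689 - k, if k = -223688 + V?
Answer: 88437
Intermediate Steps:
k = -419126 (k = -223688 - 195438 = -419126)
-330689 - k = -330689 - 1*(-419126) = -330689 + 419126 = 88437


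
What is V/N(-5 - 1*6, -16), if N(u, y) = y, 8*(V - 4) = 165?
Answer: -197/128 ≈ -1.5391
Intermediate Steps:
V = 197/8 (V = 4 + (1/8)*165 = 4 + 165/8 = 197/8 ≈ 24.625)
V/N(-5 - 1*6, -16) = (197/8)/(-16) = (197/8)*(-1/16) = -197/128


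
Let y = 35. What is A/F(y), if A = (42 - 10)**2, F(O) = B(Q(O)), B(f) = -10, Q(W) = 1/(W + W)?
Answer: -512/5 ≈ -102.40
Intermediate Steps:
Q(W) = 1/(2*W)
F(O) = -10
A = 1024 (A = 32**2 = 1024)
A/F(y) = 1024/(-10) = 1024*(-1/10) = -512/5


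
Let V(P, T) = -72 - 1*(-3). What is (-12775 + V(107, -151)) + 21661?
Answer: 8817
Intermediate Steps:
V(P, T) = -69 (V(P, T) = -72 + 3 = -69)
(-12775 + V(107, -151)) + 21661 = (-12775 - 69) + 21661 = -12844 + 21661 = 8817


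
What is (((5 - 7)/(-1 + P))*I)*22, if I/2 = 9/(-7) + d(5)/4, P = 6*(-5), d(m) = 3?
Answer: -330/217 ≈ -1.5207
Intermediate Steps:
P = -30
I = -15/14 (I = 2*(9/(-7) + 3/4) = 2*(9*(-⅐) + 3*(¼)) = 2*(-9/7 + ¾) = 2*(-15/28) = -15/14 ≈ -1.0714)
(((5 - 7)/(-1 + P))*I)*22 = (((5 - 7)/(-1 - 30))*(-15/14))*22 = (-2/(-31)*(-15/14))*22 = (-2*(-1/31)*(-15/14))*22 = ((2/31)*(-15/14))*22 = -15/217*22 = -330/217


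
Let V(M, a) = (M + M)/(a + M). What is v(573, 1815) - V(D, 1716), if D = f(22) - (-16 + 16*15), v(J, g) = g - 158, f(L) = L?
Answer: 1254551/757 ≈ 1657.3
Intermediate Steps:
v(J, g) = -158 + g
D = -202 (D = 22 - (-16 + 16*15) = 22 - (-16 + 240) = 22 - 1*224 = 22 - 224 = -202)
V(M, a) = 2*M/(M + a) (V(M, a) = (2*M)/(M + a) = 2*M/(M + a))
v(573, 1815) - V(D, 1716) = (-158 + 1815) - 2*(-202)/(-202 + 1716) = 1657 - 2*(-202)/1514 = 1657 - 1*(-202/757) = 1657 + 202/757 = 1254551/757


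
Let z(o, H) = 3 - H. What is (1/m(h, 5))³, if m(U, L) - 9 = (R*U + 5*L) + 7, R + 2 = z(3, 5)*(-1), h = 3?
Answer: 1/68921 ≈ 1.4509e-5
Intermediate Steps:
R = 0 (R = -2 + (3 - 1*5)*(-1) = -2 + (3 - 5)*(-1) = -2 - 2*(-1) = -2 + 2 = 0)
m(U, L) = 16 + 5*L (m(U, L) = 9 + ((0*U + 5*L) + 7) = 9 + ((0 + 5*L) + 7) = 9 + (5*L + 7) = 9 + (7 + 5*L) = 16 + 5*L)
(1/m(h, 5))³ = (1/(16 + 5*5))³ = (1/(16 + 25))³ = (1/41)³ = 1/68921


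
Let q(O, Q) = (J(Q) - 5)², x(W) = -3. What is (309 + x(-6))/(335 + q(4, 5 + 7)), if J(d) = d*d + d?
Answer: 51/3856 ≈ 0.013226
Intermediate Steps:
J(d) = d + d² (J(d) = d² + d = d + d²)
q(O, Q) = (-5 + Q*(1 + Q))² (q(O, Q) = (Q*(1 + Q) - 5)² = (-5 + Q*(1 + Q))²)
(309 + x(-6))/(335 + q(4, 5 + 7)) = (309 - 3)/(335 + (-5 + (5 + 7)*(1 + (5 + 7)))²) = 306/(335 + (-5 + 12*(1 + 12))²) = 306/(335 + (-5 + 12*13)²) = 306/(335 + (-5 + 156)²) = 306/(335 + 151²) = 306/(335 + 22801) = 306/23136 = 306*(1/23136) = 51/3856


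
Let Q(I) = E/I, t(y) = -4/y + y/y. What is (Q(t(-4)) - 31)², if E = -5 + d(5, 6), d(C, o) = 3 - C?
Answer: 4761/4 ≈ 1190.3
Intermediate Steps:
E = -7 (E = -5 + (3 - 1*5) = -5 + (3 - 5) = -5 - 2 = -7)
t(y) = 1 - 4/y (t(y) = -4/y + 1 = 1 - 4/y)
Q(I) = -7/I
(Q(t(-4)) - 31)² = (-7*(-4/(-4 - 4)) - 31)² = (-7/((-¼*(-8))) - 31)² = (-7/2 - 31)² = (-69/2)² = 4761/4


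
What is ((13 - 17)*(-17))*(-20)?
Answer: -1360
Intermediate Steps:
((13 - 17)*(-17))*(-20) = -4*(-17)*(-20) = 68*(-20) = -1360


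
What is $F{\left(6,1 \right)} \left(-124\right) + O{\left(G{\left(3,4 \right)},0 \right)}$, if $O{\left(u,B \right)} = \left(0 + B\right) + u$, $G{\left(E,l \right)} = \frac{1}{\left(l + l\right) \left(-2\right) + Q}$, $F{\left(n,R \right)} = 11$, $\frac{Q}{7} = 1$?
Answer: $- \frac{12277}{9} \approx -1364.1$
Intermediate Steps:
$Q = 7$ ($Q = 7 \cdot 1 = 7$)
$G{\left(E,l \right)} = \frac{1}{7 - 4 l}$ ($G{\left(E,l \right)} = \frac{1}{\left(l + l\right) \left(-2\right) + 7} = \frac{1}{2 l \left(-2\right) + 7} = \frac{1}{- 4 l + 7} = \frac{1}{7 - 4 l}$)
$O{\left(u,B \right)} = B + u$
$F{\left(6,1 \right)} \left(-124\right) + O{\left(G{\left(3,4 \right)},0 \right)} = 11 \left(-124\right) + \left(0 - \frac{1}{-7 + 4 \cdot 4}\right) = -1364 + \left(0 - \frac{1}{-7 + 16}\right) = -1364 + \left(0 - \frac{1}{9}\right) = -1364 - \frac{1}{9} = - \frac{12277}{9}$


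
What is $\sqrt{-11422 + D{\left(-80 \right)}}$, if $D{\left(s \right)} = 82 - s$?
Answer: $2 i \sqrt{2815} \approx 106.11 i$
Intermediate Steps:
$\sqrt{-11422 + D{\left(-80 \right)}} = \sqrt{-11422 + \left(82 - -80\right)} = \sqrt{-11422 + \left(82 + 80\right)} = \sqrt{-11422 + 162} = \sqrt{-11260} = 2 i \sqrt{2815}$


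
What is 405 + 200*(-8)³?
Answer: -101995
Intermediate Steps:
405 + 200*(-8)³ = 405 + 200*(-512) = 405 - 102400 = -101995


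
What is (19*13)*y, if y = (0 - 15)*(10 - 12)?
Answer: 7410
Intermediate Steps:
y = 30 (y = -15*(-2) = 30)
(19*13)*y = (19*13)*30 = 247*30 = 7410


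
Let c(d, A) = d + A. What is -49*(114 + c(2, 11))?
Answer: -6223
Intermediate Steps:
c(d, A) = A + d
-49*(114 + c(2, 11)) = -49*(114 + (11 + 2)) = -49*(114 + 13) = -49*127 = -6223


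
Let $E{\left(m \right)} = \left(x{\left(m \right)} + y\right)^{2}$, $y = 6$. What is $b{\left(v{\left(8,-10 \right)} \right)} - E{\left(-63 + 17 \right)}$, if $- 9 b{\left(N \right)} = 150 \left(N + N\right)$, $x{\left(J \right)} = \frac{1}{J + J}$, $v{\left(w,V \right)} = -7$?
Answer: $\frac{5013997}{25392} \approx 197.46$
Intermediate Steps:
$x{\left(J \right)} = \frac{1}{2 J}$
$E{\left(m \right)} = \left(6 + \frac{1}{2 m}\right)^{2}$ ($E{\left(m \right)} = \left(\frac{1}{2 m} + 6\right)^{2} = \left(6 + \frac{1}{2 m}\right)^{2}$)
$b{\left(N \right)} = - \frac{100 N}{3}$ ($b{\left(N \right)} = - \frac{150 \left(N + N\right)}{9} = - \frac{150 \cdot 2 N}{9} = - \frac{300 N}{9} = - \frac{100 N}{3}$)
$b{\left(v{\left(8,-10 \right)} \right)} - E{\left(-63 + 17 \right)} = \left(- \frac{100}{3}\right) \left(-7\right) - \frac{\left(1 + 12 \left(-63 + 17\right)\right)^{2}}{4 \left(-63 + 17\right)^{2}} = \frac{700}{3} - \frac{\left(1 + 12 \left(-46\right)\right)^{2}}{4 \cdot 2116} = \frac{700}{3} - \frac{1}{4} \cdot \frac{1}{2116} \left(1 - 552\right)^{2} = \frac{700}{3} - \frac{1}{4} \cdot \frac{1}{2116} \left(-551\right)^{2} = \frac{700}{3} - \frac{1}{4} \cdot \frac{1}{2116} \cdot 303601 = \frac{700}{3} - \frac{303601}{8464} = \frac{5013997}{25392}$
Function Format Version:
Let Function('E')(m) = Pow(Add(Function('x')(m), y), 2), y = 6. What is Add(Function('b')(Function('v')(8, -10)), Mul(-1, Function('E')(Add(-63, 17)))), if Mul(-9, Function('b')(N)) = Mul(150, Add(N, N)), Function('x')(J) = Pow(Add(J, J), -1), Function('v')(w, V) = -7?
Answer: Rational(5013997, 25392) ≈ 197.46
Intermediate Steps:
Function('x')(J) = Mul(Rational(1, 2), Pow(J, -1)) (Function('x')(J) = Pow(Mul(2, J), -1) = Mul(Rational(1, 2), Pow(J, -1)))
Function('E')(m) = Pow(Add(6, Mul(Rational(1, 2), Pow(m, -1))), 2) (Function('E')(m) = Pow(Add(Mul(Rational(1, 2), Pow(m, -1)), 6), 2) = Pow(Add(6, Mul(Rational(1, 2), Pow(m, -1))), 2))
Function('b')(N) = Mul(Rational(-100, 3), N) (Function('b')(N) = Mul(Rational(-1, 9), Mul(150, Add(N, N))) = Mul(Rational(-1, 9), Mul(150, Mul(2, N))) = Mul(Rational(-1, 9), Mul(300, N)) = Mul(Rational(-100, 3), N))
Add(Function('b')(Function('v')(8, -10)), Mul(-1, Function('E')(Add(-63, 17)))) = Add(Mul(Rational(-100, 3), -7), Mul(-1, Mul(Rational(1, 4), Pow(Add(-63, 17), -2), Pow(Add(1, Mul(12, Add(-63, 17))), 2)))) = Add(Rational(700, 3), Mul(-1, Mul(Rational(1, 4), Pow(-46, -2), Pow(Add(1, Mul(12, -46)), 2)))) = Add(Rational(700, 3), Mul(-1, Mul(Rational(1, 4), Rational(1, 2116), Pow(Add(1, -552), 2)))) = Add(Rational(700, 3), Mul(-1, Mul(Rational(1, 4), Rational(1, 2116), Pow(-551, 2)))) = Add(Rational(700, 3), Mul(-1, Mul(Rational(1, 4), Rational(1, 2116), 303601))) = Add(Rational(700, 3), Mul(-1, Rational(303601, 8464))) = Add(Rational(700, 3), Rational(-303601, 8464)) = Rational(5013997, 25392)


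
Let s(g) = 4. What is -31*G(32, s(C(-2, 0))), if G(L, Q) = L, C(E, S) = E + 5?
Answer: -992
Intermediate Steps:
C(E, S) = 5 + E
-31*G(32, s(C(-2, 0))) = -31*32 = -992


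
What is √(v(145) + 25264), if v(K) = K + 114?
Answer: √25523 ≈ 159.76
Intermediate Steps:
v(K) = 114 + K
√(v(145) + 25264) = √((114 + 145) + 25264) = √(259 + 25264) = √25523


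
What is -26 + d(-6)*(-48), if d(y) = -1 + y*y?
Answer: -1706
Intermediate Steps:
d(y) = -1 + y²
-26 + d(-6)*(-48) = -26 + (-1 + (-6)²)*(-48) = -26 + (-1 + 36)*(-48) = -26 + 35*(-48) = -26 - 1680 = -1706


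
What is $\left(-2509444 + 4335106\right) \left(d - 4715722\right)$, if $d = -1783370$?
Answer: $-11865145298904$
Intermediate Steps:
$\left(-2509444 + 4335106\right) \left(d - 4715722\right) = \left(-2509444 + 4335106\right) \left(-1783370 - 4715722\right) = 1825662 \left(-6499092\right) = -11865145298904$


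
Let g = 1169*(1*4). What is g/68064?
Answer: 1169/17016 ≈ 0.068700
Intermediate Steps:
g = 4676 (g = 1169*4 = 4676)
g/68064 = 4676/68064 = 4676*(1/68064) = 1169/17016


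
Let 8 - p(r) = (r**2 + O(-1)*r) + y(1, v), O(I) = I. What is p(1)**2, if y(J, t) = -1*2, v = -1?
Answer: 100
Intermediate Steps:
y(J, t) = -2
p(r) = 10 + r - r**2 (p(r) = 8 - ((r**2 - r) - 2) = 8 - (-2 + r**2 - r) = 8 + (2 + r - r**2) = 10 + r - r**2)
p(1)**2 = (10 + 1 - 1*1**2)**2 = (10 + 1 - 1*1)**2 = (10 + 1 - 1)**2 = 10**2 = 100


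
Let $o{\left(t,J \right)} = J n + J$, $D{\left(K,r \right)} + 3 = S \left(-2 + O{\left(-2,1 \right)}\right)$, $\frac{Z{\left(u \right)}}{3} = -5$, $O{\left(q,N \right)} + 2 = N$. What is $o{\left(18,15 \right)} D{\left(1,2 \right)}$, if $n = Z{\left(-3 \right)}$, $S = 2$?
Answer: $1890$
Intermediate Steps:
$O{\left(q,N \right)} = -2 + N$
$Z{\left(u \right)} = -15$ ($Z{\left(u \right)} = 3 \left(-5\right) = -15$)
$n = -15$
$D{\left(K,r \right)} = -9$ ($D{\left(K,r \right)} = -3 + 2 \left(-2 + \left(-2 + 1\right)\right) = -3 + 2 \left(-2 - 1\right) = -3 + 2 \left(-3\right) = -3 - 6 = -9$)
$o{\left(t,J \right)} = - 14 J$ ($o{\left(t,J \right)} = J \left(-15\right) + J = - 15 J + J = - 14 J$)
$o{\left(18,15 \right)} D{\left(1,2 \right)} = \left(-14\right) 15 \left(-9\right) = \left(-210\right) \left(-9\right) = 1890$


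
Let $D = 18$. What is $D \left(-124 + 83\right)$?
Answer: $-738$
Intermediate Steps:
$D \left(-124 + 83\right) = 18 \left(-124 + 83\right) = 18 \left(-41\right) = -738$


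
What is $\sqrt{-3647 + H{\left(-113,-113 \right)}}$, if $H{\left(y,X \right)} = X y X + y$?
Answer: $i \sqrt{1446657} \approx 1202.8 i$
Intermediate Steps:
$H{\left(y,X \right)} = y + y X^{2}$ ($H{\left(y,X \right)} = y X^{2} + y = y + y X^{2}$)
$\sqrt{-3647 + H{\left(-113,-113 \right)}} = \sqrt{-3647 - 113 \left(1 + \left(-113\right)^{2}\right)} = \sqrt{-3647 - 113 \left(1 + 12769\right)} = \sqrt{-3647 - 1443010} = \sqrt{-1446657} = i \sqrt{1446657}$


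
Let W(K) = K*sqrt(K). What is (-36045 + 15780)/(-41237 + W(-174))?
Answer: 835667805/1705758193 - 3526110*I*sqrt(174)/1705758193 ≈ 0.48991 - 0.027268*I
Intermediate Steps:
W(K) = K**(3/2)
(-36045 + 15780)/(-41237 + W(-174)) = (-36045 + 15780)/(-41237 + (-174)**(3/2)) = -20265/(-41237 - 174*I*sqrt(174))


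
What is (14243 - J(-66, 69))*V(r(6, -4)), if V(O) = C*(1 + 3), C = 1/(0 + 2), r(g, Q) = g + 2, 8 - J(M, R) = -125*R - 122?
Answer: 10976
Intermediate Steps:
J(M, R) = 130 + 125*R (J(M, R) = 8 - (-125*R - 122) = 8 - (-122 - 125*R) = 8 + (122 + 125*R) = 130 + 125*R)
r(g, Q) = 2 + g
C = 1/2 ≈ 0.50000
V(O) = 2 (V(O) = (1 + 3)/2 = (1/2)*4 = 2)
(14243 - J(-66, 69))*V(r(6, -4)) = (14243 - (130 + 125*69))*2 = (14243 - (130 + 8625))*2 = (14243 - 1*8755)*2 = (14243 - 8755)*2 = 5488*2 = 10976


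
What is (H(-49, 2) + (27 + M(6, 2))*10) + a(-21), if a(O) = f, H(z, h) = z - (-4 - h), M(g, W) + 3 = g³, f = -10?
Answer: 2347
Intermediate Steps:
M(g, W) = -3 + g³
H(z, h) = 4 + h + z (H(z, h) = z + (4 + h) = 4 + h + z)
a(O) = -10
(H(-49, 2) + (27 + M(6, 2))*10) + a(-21) = ((4 + 2 - 49) + (27 + (-3 + 6³))*10) - 10 = (-43 + (27 + (-3 + 216))*10) - 10 = (-43 + (27 + 213)*10) - 10 = (-43 + 240*10) - 10 = (-43 + 2400) - 10 = 2357 - 10 = 2347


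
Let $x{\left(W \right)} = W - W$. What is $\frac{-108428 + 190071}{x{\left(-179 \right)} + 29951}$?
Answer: $\frac{81643}{29951} \approx 2.7259$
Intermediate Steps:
$x{\left(W \right)} = 0$
$\frac{-108428 + 190071}{x{\left(-179 \right)} + 29951} = \frac{-108428 + 190071}{0 + 29951} = \frac{81643}{29951}$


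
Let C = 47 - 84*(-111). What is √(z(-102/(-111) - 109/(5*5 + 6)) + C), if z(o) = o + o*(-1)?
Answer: √9371 ≈ 96.804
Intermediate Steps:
z(o) = 0 (z(o) = o - o = 0)
C = 9371 (C = 47 + 9324 = 9371)
√(z(-102/(-111) - 109/(5*5 + 6)) + C) = √(0 + 9371) = √9371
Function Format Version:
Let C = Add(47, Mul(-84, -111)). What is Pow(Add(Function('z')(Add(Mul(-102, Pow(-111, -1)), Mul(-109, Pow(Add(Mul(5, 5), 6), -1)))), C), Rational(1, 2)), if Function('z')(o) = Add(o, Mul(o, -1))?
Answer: Pow(9371, Rational(1, 2)) ≈ 96.804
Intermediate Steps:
Function('z')(o) = 0 (Function('z')(o) = Add(o, Mul(-1, o)) = 0)
C = 9371 (C = Add(47, 9324) = 9371)
Pow(Add(Function('z')(Add(Mul(-102, Pow(-111, -1)), Mul(-109, Pow(Add(Mul(5, 5), 6), -1)))), C), Rational(1, 2)) = Pow(Add(0, 9371), Rational(1, 2)) = Pow(9371, Rational(1, 2))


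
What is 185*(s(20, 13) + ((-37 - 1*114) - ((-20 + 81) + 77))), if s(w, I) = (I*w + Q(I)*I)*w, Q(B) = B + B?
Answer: 2159135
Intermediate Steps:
Q(B) = 2*B
s(w, I) = w*(2*I² + I*w) (s(w, I) = (I*w + (2*I)*I)*w = (I*w + 2*I²)*w = (2*I² + I*w)*w = w*(2*I² + I*w))
185*(s(20, 13) + ((-37 - 1*114) - ((-20 + 81) + 77))) = 185*(13*20*(20 + 2*13) + ((-37 - 1*114) - ((-20 + 81) + 77))) = 185*(13*20*(20 + 26) + ((-37 - 114) - (61 + 77))) = 185*(13*20*46 + (-151 - 1*138)) = 185*(11960 + (-151 - 138)) = 185*(11960 - 289) = 185*11671 = 2159135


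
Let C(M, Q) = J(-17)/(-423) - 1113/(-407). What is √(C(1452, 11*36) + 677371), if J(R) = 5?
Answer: √2230773048941855/57387 ≈ 823.03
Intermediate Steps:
C(M, Q) = 468764/172161 (C(M, Q) = 5/(-423) - 1113/(-407) = 5*(-1/423) - 1113*(-1/407) = -5/423 + 1113/407 = 468764/172161)
√(C(1452, 11*36) + 677371) = √(468764/172161 + 677371) = √(116617337495/172161) = √2230773048941855/57387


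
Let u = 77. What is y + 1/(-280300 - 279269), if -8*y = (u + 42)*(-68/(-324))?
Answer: -377336245/120866904 ≈ -3.1219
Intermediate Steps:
y = -2023/648 (y = -(77 + 42)*(-68/(-324))/8 = -119*(-68*(-1/324))/8 = -119*17/(8*81) = -⅛*2023/81 = -2023/648 ≈ -3.1219)
y + 1/(-280300 - 279269) = -2023/648 + 1/(-280300 - 279269) = -2023/648 + 1/(-559569) = -2023/648 - 1/559569 = -377336245/120866904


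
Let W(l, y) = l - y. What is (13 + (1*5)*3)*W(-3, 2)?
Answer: -140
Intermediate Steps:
(13 + (1*5)*3)*W(-3, 2) = (13 + (1*5)*3)*(-3 - 1*2) = (13 + 5*3)*(-3 - 2) = (13 + 15)*(-5) = 28*(-5) = -140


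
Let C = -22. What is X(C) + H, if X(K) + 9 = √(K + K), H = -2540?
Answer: -2549 + 2*I*√11 ≈ -2549.0 + 6.6332*I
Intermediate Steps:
X(K) = -9 + √2*√K (X(K) = -9 + √(K + K) = -9 + √(2*K) = -9 + √2*√K)
X(C) + H = (-9 + √2*√(-22)) - 2540 = (-9 + √2*(I*√22)) - 2540 = (-9 + 2*I*√11) - 2540 = -2549 + 2*I*√11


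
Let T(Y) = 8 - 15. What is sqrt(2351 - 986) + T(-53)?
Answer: -7 + sqrt(1365) ≈ 29.946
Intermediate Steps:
T(Y) = -7
sqrt(2351 - 986) + T(-53) = sqrt(2351 - 986) - 7 = sqrt(1365) - 7 = -7 + sqrt(1365)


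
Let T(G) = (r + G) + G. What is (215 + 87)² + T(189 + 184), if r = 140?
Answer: 92090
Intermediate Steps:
T(G) = 140 + 2*G (T(G) = (140 + G) + G = 140 + 2*G)
(215 + 87)² + T(189 + 184) = (215 + 87)² + (140 + 2*(189 + 184)) = 302² + (140 + 2*373) = 91204 + (140 + 746) = 91204 + 886 = 92090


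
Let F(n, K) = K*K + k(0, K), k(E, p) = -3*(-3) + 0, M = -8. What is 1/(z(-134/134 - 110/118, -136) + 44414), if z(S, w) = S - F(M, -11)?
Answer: 59/2612642 ≈ 2.2583e-5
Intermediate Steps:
k(E, p) = 9 (k(E, p) = 9 + 0 = 9)
F(n, K) = 9 + K² (F(n, K) = K*K + 9 = K² + 9 = 9 + K²)
z(S, w) = -130 + S (z(S, w) = S - (9 + (-11)²) = S - (9 + 121) = S - 1*130 = S - 130 = -130 + S)
1/(z(-134/134 - 110/118, -136) + 44414) = 1/((-130 + (-134/134 - 110/118)) + 44414) = 1/((-130 + (-134*1/134 - 110*1/118)) + 44414) = 1/((-130 + (-1 - 55/59)) + 44414) = 1/((-130 - 114/59) + 44414) = 1/(-7784/59 + 44414) = 1/(2612642/59) = 59/2612642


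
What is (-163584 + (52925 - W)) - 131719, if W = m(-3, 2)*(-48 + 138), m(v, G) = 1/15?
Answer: -242384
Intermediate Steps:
m(v, G) = 1/15
W = 6 (W = (-48 + 138)/15 = (1/15)*90 = 6)
(-163584 + (52925 - W)) - 131719 = (-163584 + (52925 - 1*6)) - 131719 = (-163584 + (52925 - 6)) - 131719 = (-163584 + 52919) - 131719 = -110665 - 131719 = -242384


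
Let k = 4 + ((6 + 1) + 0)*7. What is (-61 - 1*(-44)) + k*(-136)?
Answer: -7225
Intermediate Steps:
k = 53 (k = 4 + (7 + 0)*7 = 4 + 7*7 = 4 + 49 = 53)
(-61 - 1*(-44)) + k*(-136) = (-61 - 1*(-44)) + 53*(-136) = (-61 + 44) - 7208 = -17 - 7208 = -7225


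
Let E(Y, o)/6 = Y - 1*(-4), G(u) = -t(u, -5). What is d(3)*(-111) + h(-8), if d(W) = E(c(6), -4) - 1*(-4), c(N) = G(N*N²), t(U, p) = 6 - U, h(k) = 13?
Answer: -142955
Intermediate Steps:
G(u) = -6 + u (G(u) = -(6 - u) = -6 + u)
c(N) = -6 + N³ (c(N) = -6 + N*N² = -6 + N³)
E(Y, o) = 24 + 6*Y (E(Y, o) = 6*(Y - 1*(-4)) = 6*(Y + 4) = 6*(4 + Y) = 24 + 6*Y)
d(W) = 1288 (d(W) = (24 + 6*(-6 + 6³)) - 1*(-4) = (24 + 6*(-6 + 216)) + 4 = (24 + 6*210) + 4 = (24 + 1260) + 4 = 1284 + 4 = 1288)
d(3)*(-111) + h(-8) = 1288*(-111) + 13 = -142968 + 13 = -142955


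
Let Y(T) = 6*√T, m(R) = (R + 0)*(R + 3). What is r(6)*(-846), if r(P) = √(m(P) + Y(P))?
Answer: -846*√(54 + 6*√6) ≈ -7012.0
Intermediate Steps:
m(R) = R*(3 + R)
r(P) = √(6*√P + P*(3 + P)) (r(P) = √(P*(3 + P) + 6*√P) = √(6*√P + P*(3 + P)))
r(6)*(-846) = √(6*√6 + 6*(3 + 6))*(-846) = √(6*√6 + 6*9)*(-846) = √(6*√6 + 54)*(-846) = √(54 + 6*√6)*(-846) = -846*√(54 + 6*√6)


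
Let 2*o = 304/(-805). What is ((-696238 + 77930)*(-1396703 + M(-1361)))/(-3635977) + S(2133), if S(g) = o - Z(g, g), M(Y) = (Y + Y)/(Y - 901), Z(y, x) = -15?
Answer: -786212527452517079/3310393439535 ≈ -2.3750e+5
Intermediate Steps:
o = -152/805 (o = (304/(-805))/2 = (304*(-1/805))/2 = (½)*(-304/805) = -152/805 ≈ -0.18882)
M(Y) = 2*Y/(-901 + Y) (M(Y) = (2*Y)/(-901 + Y) = 2*Y/(-901 + Y))
S(g) = 11923/805 (S(g) = -152/805 - 1*(-15) = -152/805 + 15 = 11923/805)
((-696238 + 77930)*(-1396703 + M(-1361)))/(-3635977) + S(2133) = ((-696238 + 77930)*(-1396703 + 2*(-1361)/(-901 - 1361)))/(-3635977) + 11923/805 = -618308*(-1396703 + 2*(-1361)/(-2262))*(-1/3635977) + 11923/805 = -618308*(-1396703 + 2*(-1361)*(-1/2262))*(-1/3635977) + 11923/805 = -618308*(-1396703 + 1361/1131)*(-1/3635977) + 11923/805 = -618308*(-1579669732/1131)*(-1/3635977) + 11923/805 = (976722432653456/1131)*(-1/3635977) + 11923/805 = -976722432653456/4112289987 + 11923/805 = -786212527452517079/3310393439535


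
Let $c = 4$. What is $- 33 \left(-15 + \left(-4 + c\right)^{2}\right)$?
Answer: $495$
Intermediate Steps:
$- 33 \left(-15 + \left(-4 + c\right)^{2}\right) = - 33 \left(-15 + \left(-4 + 4\right)^{2}\right) = - 33 \left(-15 + 0^{2}\right) = - 33 \left(-15 + 0\right) = \left(-33\right) \left(-15\right) = 495$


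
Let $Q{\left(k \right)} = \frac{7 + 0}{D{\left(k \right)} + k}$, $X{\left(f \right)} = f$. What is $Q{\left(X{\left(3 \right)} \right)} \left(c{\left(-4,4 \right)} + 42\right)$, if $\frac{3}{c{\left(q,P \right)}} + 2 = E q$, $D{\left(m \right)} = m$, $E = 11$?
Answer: $\frac{4501}{92} \approx 48.924$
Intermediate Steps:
$c{\left(q,P \right)} = \frac{3}{-2 + 11 q}$
$Q{\left(k \right)} = \frac{7}{2 k}$ ($Q{\left(k \right)} = \frac{7 + 0}{k + k} = \frac{7}{2 k}$)
$Q{\left(X{\left(3 \right)} \right)} \left(c{\left(-4,4 \right)} + 42\right) = \frac{7}{2 \cdot 3} \left(\frac{3}{-2 + 11 \left(-4\right)} + 42\right) = \frac{7}{2} \cdot \frac{1}{3} \left(\frac{3}{-2 - 44} + 42\right) = \frac{7 \left(\frac{3}{-46} + 42\right)}{6} = \frac{7 \left(3 \left(- \frac{1}{46}\right) + 42\right)}{6} = \frac{7 \left(- \frac{3}{46} + 42\right)}{6} = \frac{7}{6} \cdot \frac{1929}{46} = \frac{4501}{92}$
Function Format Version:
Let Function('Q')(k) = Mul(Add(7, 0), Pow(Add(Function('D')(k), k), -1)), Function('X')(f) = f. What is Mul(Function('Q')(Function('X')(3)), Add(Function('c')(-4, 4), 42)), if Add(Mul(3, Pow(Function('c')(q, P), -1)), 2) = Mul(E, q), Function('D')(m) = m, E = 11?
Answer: Rational(4501, 92) ≈ 48.924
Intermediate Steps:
Function('c')(q, P) = Mul(3, Pow(Add(-2, Mul(11, q)), -1))
Function('Q')(k) = Mul(Rational(7, 2), Pow(k, -1)) (Function('Q')(k) = Mul(Add(7, 0), Pow(Add(k, k), -1)) = Mul(7, Pow(Mul(2, k), -1)) = Mul(7, Mul(Rational(1, 2), Pow(k, -1))) = Mul(Rational(7, 2), Pow(k, -1)))
Mul(Function('Q')(Function('X')(3)), Add(Function('c')(-4, 4), 42)) = Mul(Mul(Rational(7, 2), Pow(3, -1)), Add(Mul(3, Pow(Add(-2, Mul(11, -4)), -1)), 42)) = Mul(Mul(Rational(7, 2), Rational(1, 3)), Add(Mul(3, Pow(Add(-2, -44), -1)), 42)) = Mul(Rational(7, 6), Add(Mul(3, Pow(-46, -1)), 42)) = Mul(Rational(7, 6), Add(Mul(3, Rational(-1, 46)), 42)) = Mul(Rational(7, 6), Add(Rational(-3, 46), 42)) = Mul(Rational(7, 6), Rational(1929, 46)) = Rational(4501, 92)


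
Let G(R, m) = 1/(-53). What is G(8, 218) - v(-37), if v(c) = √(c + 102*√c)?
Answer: -1/53 - √(-37 + 102*I*√37) ≈ -17.115 - 18.146*I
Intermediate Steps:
G(R, m) = -1/53
G(8, 218) - v(-37) = -1/53 - √(-37 + 102*√(-37)) = -1/53 - √(-37 + 102*(I*√37)) = -1/53 - √(-37 + 102*I*√37)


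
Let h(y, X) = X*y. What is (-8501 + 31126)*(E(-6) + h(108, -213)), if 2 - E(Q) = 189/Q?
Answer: -1039415125/2 ≈ -5.1971e+8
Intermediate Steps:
E(Q) = 2 - 189/Q
(-8501 + 31126)*(E(-6) + h(108, -213)) = (-8501 + 31126)*((2 - 189/(-6)) - 213*108) = 22625*((2 - 189*(-⅙)) - 23004) = 22625*((2 + 63/2) - 23004) = 22625*(67/2 - 23004) = 22625*(-45941/2) = -1039415125/2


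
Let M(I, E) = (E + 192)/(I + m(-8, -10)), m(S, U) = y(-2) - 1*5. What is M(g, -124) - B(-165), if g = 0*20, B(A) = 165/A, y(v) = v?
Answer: -61/7 ≈ -8.7143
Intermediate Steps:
g = 0
m(S, U) = -7 (m(S, U) = -2 - 1*5 = -2 - 5 = -7)
M(I, E) = (192 + E)/(-7 + I) (M(I, E) = (E + 192)/(I - 7) = (192 + E)/(-7 + I))
M(g, -124) - B(-165) = (192 - 124)/(-7 + 0) - 165/(-165) = 68/(-7) - 165*(-1)/165 = -⅐*68 - 1*(-1) = -68/7 + 1 = -61/7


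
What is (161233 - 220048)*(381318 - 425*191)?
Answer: -17652910545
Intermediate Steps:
(161233 - 220048)*(381318 - 425*191) = -58815*(381318 - 81175) = -58815*300143 = -17652910545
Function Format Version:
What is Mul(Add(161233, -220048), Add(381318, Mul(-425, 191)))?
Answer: -17652910545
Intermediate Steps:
Mul(Add(161233, -220048), Add(381318, Mul(-425, 191))) = Mul(-58815, Add(381318, -81175)) = Mul(-58815, 300143) = -17652910545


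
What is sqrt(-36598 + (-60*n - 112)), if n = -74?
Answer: I*sqrt(32270) ≈ 179.64*I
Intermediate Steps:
sqrt(-36598 + (-60*n - 112)) = sqrt(-36598 + (-60*(-74) - 112)) = sqrt(-36598 + (4440 - 112)) = sqrt(-36598 + 4328) = sqrt(-32270) = I*sqrt(32270)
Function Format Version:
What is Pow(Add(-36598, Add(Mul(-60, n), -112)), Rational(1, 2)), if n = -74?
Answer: Mul(I, Pow(32270, Rational(1, 2))) ≈ Mul(179.64, I)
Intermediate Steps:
Pow(Add(-36598, Add(Mul(-60, n), -112)), Rational(1, 2)) = Pow(Add(-36598, Add(Mul(-60, -74), -112)), Rational(1, 2)) = Pow(Add(-36598, Add(4440, -112)), Rational(1, 2)) = Pow(Add(-36598, 4328), Rational(1, 2)) = Pow(-32270, Rational(1, 2)) = Mul(I, Pow(32270, Rational(1, 2)))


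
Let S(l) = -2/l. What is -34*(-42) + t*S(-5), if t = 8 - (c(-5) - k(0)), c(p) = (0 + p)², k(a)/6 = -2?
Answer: 7082/5 ≈ 1416.4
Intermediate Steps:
k(a) = -12 (k(a) = 6*(-2) = -12)
c(p) = p²
t = -29 (t = 8 - ((-5)² - 1*(-12)) = 8 - (25 + 12) = 8 - 1*37 = 8 - 37 = -29)
-34*(-42) + t*S(-5) = -34*(-42) - (-58)/(-5) = 1428 - (-58)*(-1)/5 = 1428 - 29*⅖ = 1428 - 58/5 = 7082/5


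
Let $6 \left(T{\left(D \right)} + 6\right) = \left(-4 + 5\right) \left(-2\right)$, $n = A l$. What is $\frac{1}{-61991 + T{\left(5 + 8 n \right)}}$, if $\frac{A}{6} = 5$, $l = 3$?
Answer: $- \frac{3}{185992} \approx -1.613 \cdot 10^{-5}$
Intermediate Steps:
$A = 30$ ($A = 6 \cdot 5 = 30$)
$n = 90$ ($n = 30 \cdot 3 = 90$)
$T{\left(D \right)} = - \frac{19}{3}$ ($T{\left(D \right)} = -6 + \frac{\left(-4 + 5\right) \left(-2\right)}{6} = -6 + \frac{1 \left(-2\right)}{6} = -6 + \frac{1}{6} \left(-2\right) = -6 - \frac{1}{3} = - \frac{19}{3}$)
$\frac{1}{-61991 + T{\left(5 + 8 n \right)}} = \frac{1}{-61991 - \frac{19}{3}} = \frac{1}{- \frac{185992}{3}} = - \frac{3}{185992}$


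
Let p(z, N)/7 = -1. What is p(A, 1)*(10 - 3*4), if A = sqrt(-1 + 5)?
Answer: 14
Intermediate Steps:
A = 2 (A = sqrt(4) = 2)
p(z, N) = -7 (p(z, N) = 7*(-1) = -7)
p(A, 1)*(10 - 3*4) = -7*(10 - 3*4) = -7*(10 - 12) = -7*(-2) = 14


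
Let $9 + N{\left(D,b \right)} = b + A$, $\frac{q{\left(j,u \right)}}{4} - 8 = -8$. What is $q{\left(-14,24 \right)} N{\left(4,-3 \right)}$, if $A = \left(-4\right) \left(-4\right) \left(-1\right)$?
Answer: $0$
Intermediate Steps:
$A = -16$ ($A = 16 \left(-1\right) = -16$)
$q{\left(j,u \right)} = 0$ ($q{\left(j,u \right)} = 32 + 4 \left(-8\right) = 32 - 32 = 0$)
$N{\left(D,b \right)} = -25 + b$ ($N{\left(D,b \right)} = -9 + \left(b - 16\right) = -9 + \left(-16 + b\right) = -25 + b$)
$q{\left(-14,24 \right)} N{\left(4,-3 \right)} = 0 \left(-25 - 3\right) = 0 \left(-28\right) = 0$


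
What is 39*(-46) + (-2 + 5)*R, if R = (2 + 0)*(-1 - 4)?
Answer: -1824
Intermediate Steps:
R = -10 (R = 2*(-5) = -10)
39*(-46) + (-2 + 5)*R = 39*(-46) + (-2 + 5)*(-10) = -1794 + 3*(-10) = -1794 - 30 = -1824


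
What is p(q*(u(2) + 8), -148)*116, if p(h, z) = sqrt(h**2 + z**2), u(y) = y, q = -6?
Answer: 464*sqrt(1594) ≈ 18525.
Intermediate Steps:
p(q*(u(2) + 8), -148)*116 = sqrt((-6*(2 + 8))**2 + (-148)**2)*116 = sqrt((-6*10)**2 + 21904)*116 = sqrt((-60)**2 + 21904)*116 = sqrt(3600 + 21904)*116 = sqrt(25504)*116 = (4*sqrt(1594))*116 = 464*sqrt(1594)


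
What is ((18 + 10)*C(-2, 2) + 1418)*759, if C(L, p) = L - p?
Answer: 991254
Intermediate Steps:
((18 + 10)*C(-2, 2) + 1418)*759 = ((18 + 10)*(-2 - 1*2) + 1418)*759 = (28*(-2 - 2) + 1418)*759 = (28*(-4) + 1418)*759 = (-112 + 1418)*759 = 1306*759 = 991254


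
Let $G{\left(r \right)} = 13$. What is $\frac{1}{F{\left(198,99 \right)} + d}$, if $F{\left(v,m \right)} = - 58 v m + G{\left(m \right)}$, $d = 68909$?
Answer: $- \frac{1}{1067994} \approx -9.3633 \cdot 10^{-7}$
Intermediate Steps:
$F{\left(v,m \right)} = 13 - 58 m v$ ($F{\left(v,m \right)} = - 58 v m + 13 = - 58 m v + 13 = 13 - 58 m v$)
$\frac{1}{F{\left(198,99 \right)} + d} = \frac{1}{\left(13 - 5742 \cdot 198\right) + 68909} = \frac{1}{\left(13 - 1136916\right) + 68909} = \frac{1}{-1136903 + 68909} = \frac{1}{-1067994} = - \frac{1}{1067994}$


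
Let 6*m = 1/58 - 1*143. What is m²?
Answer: 68773849/121104 ≈ 567.89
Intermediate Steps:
m = -8293/348 (m = (1/58 - 1*143)/6 = (1/58 - 143)/6 = (⅙)*(-8293/58) = -8293/348 ≈ -23.830)
m² = (-8293/348)² = 68773849/121104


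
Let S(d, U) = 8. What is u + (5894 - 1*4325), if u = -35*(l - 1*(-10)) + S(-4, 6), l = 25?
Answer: 352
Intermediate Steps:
u = -1217 (u = -35*(25 - 1*(-10)) + 8 = -35*(25 + 10) + 8 = -35*35 + 8 = -1225 + 8 = -1217)
u + (5894 - 1*4325) = -1217 + (5894 - 1*4325) = -1217 + (5894 - 4325) = -1217 + 1569 = 352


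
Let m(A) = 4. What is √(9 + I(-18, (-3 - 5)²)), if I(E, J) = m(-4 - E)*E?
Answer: 3*I*√7 ≈ 7.9373*I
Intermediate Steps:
I(E, J) = 4*E
√(9 + I(-18, (-3 - 5)²)) = √(9 + 4*(-18)) = √(9 - 72) = √(-63) = 3*I*√7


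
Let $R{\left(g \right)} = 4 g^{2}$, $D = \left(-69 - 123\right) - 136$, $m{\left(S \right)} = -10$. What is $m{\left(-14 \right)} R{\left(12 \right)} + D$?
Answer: $-6088$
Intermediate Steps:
$D = -328$ ($D = -192 - 136 = -328$)
$m{\left(-14 \right)} R{\left(12 \right)} + D = - 10 \cdot 4 \cdot 12^{2} - 328 = - 10 \cdot 4 \cdot 144 - 328 = \left(-10\right) 576 - 328 = -5760 - 328 = -6088$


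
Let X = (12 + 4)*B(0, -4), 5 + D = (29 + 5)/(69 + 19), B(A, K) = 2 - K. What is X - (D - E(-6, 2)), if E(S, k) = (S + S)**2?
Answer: 10763/44 ≈ 244.61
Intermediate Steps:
E(S, k) = 4*S**2 (E(S, k) = (2*S)**2 = 4*S**2)
D = -203/44 (D = -5 + (29 + 5)/(69 + 19) = -5 + 34/88 = -5 + 34*(1/88) = -5 + 17/44 = -203/44 ≈ -4.6136)
X = 96 (X = (12 + 4)*(2 - 1*(-4)) = 16*(2 + 4) = 16*6 = 96)
X - (D - E(-6, 2)) = 96 - (-203/44 - 4*(-6)**2) = 96 - (-203/44 - 4*36) = 96 - (-203/44 - 1*144) = 96 - (-203/44 - 144) = 96 - 1*(-6539/44) = 96 + 6539/44 = 10763/44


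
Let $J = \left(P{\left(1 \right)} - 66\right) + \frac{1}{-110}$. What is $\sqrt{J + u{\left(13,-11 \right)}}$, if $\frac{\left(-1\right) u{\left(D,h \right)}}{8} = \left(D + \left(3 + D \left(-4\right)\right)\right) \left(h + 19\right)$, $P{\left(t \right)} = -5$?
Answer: $\frac{\sqrt{27019190}}{110} \approx 47.255$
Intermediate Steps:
$u{\left(D,h \right)} = - 8 \left(3 - 3 D\right) \left(19 + h\right)$ ($u{\left(D,h \right)} = - 8 \left(D + \left(3 + D \left(-4\right)\right)\right) \left(h + 19\right) = - 8 \left(D - \left(-3 + 4 D\right)\right) \left(19 + h\right) = - 8 \left(3 - 3 D\right) \left(19 + h\right)$)
$J = - \frac{7811}{110}$ ($J = \left(-5 - 66\right) + \frac{1}{-110} = -71 - \frac{1}{110} = - \frac{7811}{110} \approx -71.009$)
$\sqrt{J + u{\left(13,-11 \right)}} = \sqrt{- \frac{7811}{110} + \left(-456 - -264 + 456 \cdot 13 + 24 \cdot 13 \left(-11\right)\right)} = \sqrt{- \frac{7811}{110} + \left(-456 + 264 + 5928 - 3432\right)} = \sqrt{- \frac{7811}{110} + 2304} = \sqrt{\frac{245629}{110}} = \frac{\sqrt{27019190}}{110}$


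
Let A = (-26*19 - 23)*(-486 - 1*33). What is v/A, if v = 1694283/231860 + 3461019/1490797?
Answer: 1109434626297/30915835506237220 ≈ 3.5886e-5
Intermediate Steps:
v = 3328303878891/345656192420 (v = 1694283*(1/231860) + 3461019*(1/1490797) = 1694283/231860 + 3461019/1490797 = 3328303878891/345656192420 ≈ 9.6289)
A = 268323 (A = (-494 - 23)*(-486 - 33) = -517*(-519) = 268323)
v/A = (3328303878891/345656192420)/268323 = (3328303878891/345656192420)*(1/268323) = 1109434626297/30915835506237220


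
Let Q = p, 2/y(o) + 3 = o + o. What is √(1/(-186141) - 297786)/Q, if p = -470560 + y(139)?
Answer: -275*I*√10317829847741607/24087389591718 ≈ -0.0011597*I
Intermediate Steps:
y(o) = 2/(-3 + 2*o) (y(o) = 2/(-3 + (o + o)) = 2/(-3 + 2*o))
p = -129403998/275 (p = -470560 + 2/(-3 + 2*139) = -470560 + 2/(-3 + 278) = -470560 + 2/275 = -129403998/275 ≈ -4.7056e+5)
Q = -129403998/275 ≈ -4.7056e+5
√(1/(-186141) - 297786)/Q = √(1/(-186141) - 297786)/(-129403998/275) = √(-1/186141 - 297786)*(-275/129403998) = √(-55430183827/186141)*(-275/129403998) = (I*√10317829847741607/186141)*(-275/129403998) = -275*I*√10317829847741607/24087389591718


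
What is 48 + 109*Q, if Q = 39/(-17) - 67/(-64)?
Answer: -95689/1088 ≈ -87.949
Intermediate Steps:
Q = -1357/1088 (Q = 39*(-1/17) - 67*(-1/64) = -39/17 + 67/64 = -1357/1088 ≈ -1.2472)
48 + 109*Q = 48 + 109*(-1357/1088) = 48 - 147913/1088 = -95689/1088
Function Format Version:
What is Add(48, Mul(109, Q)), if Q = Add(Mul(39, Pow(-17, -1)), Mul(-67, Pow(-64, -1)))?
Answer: Rational(-95689, 1088) ≈ -87.949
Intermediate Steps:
Q = Rational(-1357, 1088) (Q = Add(Mul(39, Rational(-1, 17)), Mul(-67, Rational(-1, 64))) = Add(Rational(-39, 17), Rational(67, 64)) = Rational(-1357, 1088) ≈ -1.2472)
Add(48, Mul(109, Q)) = Add(48, Mul(109, Rational(-1357, 1088))) = Add(48, Rational(-147913, 1088)) = Rational(-95689, 1088)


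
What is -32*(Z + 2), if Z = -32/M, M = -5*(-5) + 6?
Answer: -960/31 ≈ -30.968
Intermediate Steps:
M = 31 (M = 25 + 6 = 31)
Z = -32/31 ≈ -1.0323
-32*(Z + 2) = -32*(-32/31 + 2) = -32*30/31 = -960/31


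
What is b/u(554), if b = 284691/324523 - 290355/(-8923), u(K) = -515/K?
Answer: -53609014095732/1491295145435 ≈ -35.948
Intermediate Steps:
b = 96767173458/2895718729 (b = 284691*(1/324523) - 290355*(-1/8923) = 284691/324523 + 290355/8923 = 96767173458/2895718729 ≈ 33.417)
b/u(554) = 96767173458/(2895718729*((-515/554))) = 96767173458/(2895718729*((-515*1/554))) = 96767173458/(2895718729*(-515/554)) = (96767173458/2895718729)*(-554/515) = -53609014095732/1491295145435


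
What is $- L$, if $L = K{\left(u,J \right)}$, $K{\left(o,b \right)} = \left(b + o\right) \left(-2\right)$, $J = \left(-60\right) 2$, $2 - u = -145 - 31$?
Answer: $116$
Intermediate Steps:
$u = 178$ ($u = 2 - \left(-145 - 31\right) = 2 - -176 = 2 + 176 = 178$)
$J = -120$
$K{\left(o,b \right)} = - 2 b - 2 o$
$L = -116$ ($L = \left(-2\right) \left(-120\right) - 356 = 240 - 356 = -116$)
$- L = \left(-1\right) \left(-116\right) = 116$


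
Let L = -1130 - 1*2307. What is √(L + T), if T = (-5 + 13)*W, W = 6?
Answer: I*√3389 ≈ 58.215*I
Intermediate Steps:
L = -3437 (L = -1130 - 2307 = -3437)
T = 48 (T = (-5 + 13)*6 = 8*6 = 48)
√(L + T) = √(-3437 + 48) = √(-3389) = I*√3389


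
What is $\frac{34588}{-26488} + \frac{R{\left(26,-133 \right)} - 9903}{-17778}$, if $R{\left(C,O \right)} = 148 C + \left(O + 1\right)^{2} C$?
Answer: $- \frac{778388771}{29431479} \approx -26.447$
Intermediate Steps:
$R{\left(C,O \right)} = 148 C + C \left(1 + O\right)^{2}$ ($R{\left(C,O \right)} = 148 C + \left(1 + O\right)^{2} C = 148 C + C \left(1 + O\right)^{2}$)
$\frac{34588}{-26488} + \frac{R{\left(26,-133 \right)} - 9903}{-17778} = \frac{34588}{-26488} + \frac{26 \left(148 + \left(1 - 133\right)^{2}\right) - 9903}{-17778} = 34588 \left(- \frac{1}{26488}\right) + \left(26 \left(148 + \left(-132\right)^{2}\right) - 9903\right) \left(- \frac{1}{17778}\right) = - \frac{8647}{6622} + \left(26 \left(148 + 17424\right) - 9903\right) \left(- \frac{1}{17778}\right) = - \frac{8647}{6622} + \left(26 \cdot 17572 - 9903\right) \left(- \frac{1}{17778}\right) = - \frac{8647}{6622} + \left(456872 - 9903\right) \left(- \frac{1}{17778}\right) = - \frac{8647}{6622} + 446969 \left(- \frac{1}{17778}\right) = - \frac{8647}{6622} - \frac{446969}{17778} = - \frac{778388771}{29431479}$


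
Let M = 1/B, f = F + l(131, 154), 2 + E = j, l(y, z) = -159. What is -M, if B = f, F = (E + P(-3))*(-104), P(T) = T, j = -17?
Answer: -1/2129 ≈ -0.00046970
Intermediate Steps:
E = -19 (E = -2 - 17 = -19)
F = 2288 (F = (-19 - 3)*(-104) = -22*(-104) = 2288)
f = 2129 (f = 2288 - 159 = 2129)
B = 2129
M = 1/2129 ≈ 0.00046970
-M = -1*1/2129 = -1/2129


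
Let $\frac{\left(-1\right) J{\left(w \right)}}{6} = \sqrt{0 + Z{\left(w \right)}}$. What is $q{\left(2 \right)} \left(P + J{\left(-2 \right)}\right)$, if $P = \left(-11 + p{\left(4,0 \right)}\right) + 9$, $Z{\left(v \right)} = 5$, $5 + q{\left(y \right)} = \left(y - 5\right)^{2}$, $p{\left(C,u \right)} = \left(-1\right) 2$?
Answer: $-16 - 24 \sqrt{5} \approx -69.666$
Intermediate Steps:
$p{\left(C,u \right)} = -2$
$q{\left(y \right)} = -5 + \left(-5 + y\right)^{2}$ ($q{\left(y \right)} = -5 + \left(y - 5\right)^{2} = -5 + \left(-5 + y\right)^{2}$)
$J{\left(w \right)} = - 6 \sqrt{5}$ ($J{\left(w \right)} = - 6 \sqrt{0 + 5} = - 6 \sqrt{5}$)
$P = -4$ ($P = \left(-11 - 2\right) + 9 = -13 + 9 = -4$)
$q{\left(2 \right)} \left(P + J{\left(-2 \right)}\right) = \left(-5 + \left(-5 + 2\right)^{2}\right) \left(-4 - 6 \sqrt{5}\right) = \left(-5 + \left(-3\right)^{2}\right) \left(-4 - 6 \sqrt{5}\right) = \left(-5 + 9\right) \left(-4 - 6 \sqrt{5}\right) = 4 \left(-4 - 6 \sqrt{5}\right) = -16 - 24 \sqrt{5}$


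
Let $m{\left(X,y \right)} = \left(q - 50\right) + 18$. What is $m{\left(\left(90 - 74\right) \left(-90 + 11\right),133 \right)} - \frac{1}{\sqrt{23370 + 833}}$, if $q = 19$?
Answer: $-13 - \frac{\sqrt{24203}}{24203} \approx -13.006$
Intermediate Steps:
$m{\left(X,y \right)} = -13$ ($m{\left(X,y \right)} = \left(19 - 50\right) + 18 = -31 + 18 = -13$)
$m{\left(\left(90 - 74\right) \left(-90 + 11\right),133 \right)} - \frac{1}{\sqrt{23370 + 833}} = -13 - \frac{1}{\sqrt{23370 + 833}} = -13 - \frac{1}{\sqrt{24203}} = -13 - \frac{\sqrt{24203}}{24203}$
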